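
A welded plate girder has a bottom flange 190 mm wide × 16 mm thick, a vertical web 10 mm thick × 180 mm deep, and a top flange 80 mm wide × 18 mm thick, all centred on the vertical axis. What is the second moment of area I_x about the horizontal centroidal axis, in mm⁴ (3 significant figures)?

I_x ≈ 4.44 × 10⁷ mm⁴

Decompose the section into non-overlapping parts with the origin at the bottom-left of its bounding rectangle.
Bottom plate: 190 × 16, A = 3 040 mm², y = 8 mm, Ī = 64 853 mm⁴.
Web plate: 10 × 180, A = 1 800 mm², y = 106 mm, Ī = 4 860 000 mm⁴.
Top plate: 80 × 18, A = 1 440 mm², y = 205 mm, Ī = 38 880 mm⁴.
Centroid: ȳ = ΣA·y / ΣA = 81.261 mm.
Transfer each piece to the horizontal centroidal axis using Ī + A·d² with d = y − 81.261:
  bottom plate: d = -73.261 mm → contributes +16 381 128 mm⁴
  web plate: d = 24.739 mm → contributes +5 961 620 mm⁴
  top plate: d = 123.74 mm → contributes +22 087 158 mm⁴
Total I = 44 429 905 mm⁴.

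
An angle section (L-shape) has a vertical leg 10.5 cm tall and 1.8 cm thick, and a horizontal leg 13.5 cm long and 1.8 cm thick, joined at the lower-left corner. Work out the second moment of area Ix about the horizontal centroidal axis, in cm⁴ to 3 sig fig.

Split into non-overlapping primitives; take the origin at the lower-left of the bounding box.
Vertical leg: 1.8 × 10.5, A = 18.9 cm², y = 5.25 cm, Ī = 173.64 cm⁴.
Horizontal leg (remainder): 11.7 × 1.8, A = 21.06 cm², y = 0.9 cm, Ī = 5.6862 cm⁴.
Centroid: ȳ = ΣA·y / ΣA = 2.9574 cm.
Transfer each piece to the horizontal centroidal axis using Ī + A·d² with d = y − 2.9574:
  vertical leg: d = 2.2926 cm → contributes +272.98 cm⁴
  horizontal leg (remainder): d = -2.0574 cm → contributes +94.834 cm⁴
Total I = 367.81 cm⁴.

Ix ≈ 368 cm⁴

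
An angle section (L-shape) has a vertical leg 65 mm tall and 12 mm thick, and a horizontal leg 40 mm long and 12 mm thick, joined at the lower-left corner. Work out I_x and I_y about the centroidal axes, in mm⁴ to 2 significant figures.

I_x ≈ 4.4 × 10⁵ mm⁴, I_y ≈ 1.3 × 10⁵ mm⁴

Decompose the section into non-overlapping parts with the origin at the bottom-left of its bounding rectangle.
Vertical leg: 12 × 65, A = 780 mm², y = 32.5 mm, Ī = 274 625 mm⁴.
Horizontal leg (remainder): 28 × 12, A = 336 mm², y = 6 mm, Ī = 4 032 mm⁴.
Centroid: ȳ = ΣA·y / ΣA = 24.52 mm.
Transfer each piece to the centroidal x-axis using Ī + A·d² with d = y − 24.52:
  vertical leg: d = 7.978 mm → contributes +324 277 mm⁴
  horizontal leg (remainder): d = -18.52 mm → contributes +119 296 mm⁴
Total I = 443 572 mm⁴.
For the y-axis: x̄ = 12.02 mm.
Repeating about the centroidal y-axis gives I_y = 125 247 mm⁴.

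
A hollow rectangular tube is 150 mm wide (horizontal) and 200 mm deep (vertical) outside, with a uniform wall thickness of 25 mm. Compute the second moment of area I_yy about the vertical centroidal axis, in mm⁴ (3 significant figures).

I_yy ≈ 4.38 × 10⁷ mm⁴

Break the section into simple shapes (no overlaps), measuring from the bottom-left corner of the bounding box.
Outer rectangle: 150 × 200, A = 30 000 mm², x = 75 mm, Ī = 56 250 000 mm⁴.
Inner void (subtracted): 100 × 150, A = 15 000 mm², x = 75 mm, Ī = 12 500 000 mm⁴.
By symmetry the centroid is at mid-width, x̄ = 75 mm.
All pieces are centred on the vertical centroidal axis, so I = ΣĪ (holes subtracted) = 43 750 000 mm⁴.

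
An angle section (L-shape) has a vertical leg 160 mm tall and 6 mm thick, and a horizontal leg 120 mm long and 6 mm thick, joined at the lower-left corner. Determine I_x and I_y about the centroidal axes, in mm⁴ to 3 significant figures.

Decompose the section into non-overlapping parts with the origin at the bottom-left of its bounding rectangle.
Vertical leg: 6 × 160, A = 960 mm², y = 80 mm, Ī = 2 048 000 mm⁴.
Horizontal leg (remainder): 114 × 6, A = 684 mm², y = 3 mm, Ī = 2 052 mm⁴.
Centroid: ȳ = ΣA·y / ΣA = 47.964 mm.
Transfer each piece to the centroidal x-axis using Ī + A·d² with d = y − 47.964:
  vertical leg: d = 32.036 mm → contributes +3 033 284 mm⁴
  horizontal leg (remainder): d = -44.964 mm → contributes +1 384 906 mm⁴
Total I = 4 418 190 mm⁴.
For the y-axis: x̄ = 27.964 mm.
Repeating about the centroidal y-axis gives I_y = 2 181 550 mm⁴.

I_x ≈ 4.42 × 10⁶ mm⁴, I_y ≈ 2.18 × 10⁶ mm⁴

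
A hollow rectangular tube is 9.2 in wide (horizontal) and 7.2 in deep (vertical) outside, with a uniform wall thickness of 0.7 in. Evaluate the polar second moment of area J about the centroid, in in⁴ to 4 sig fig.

J ≈ 397.2 in⁴

Decompose the section into non-overlapping parts with the origin at the bottom-left of its bounding rectangle.
Outer rectangle: 9.2 × 7.2, A = 66.24 in², y = 3.6 in, Ī = 286.157 in⁴.
Inner void (subtracted): 7.8 × 5.8, A = 45.24 in², y = 3.6 in, Ī = 126.823 in⁴.
By symmetry the centroid is at mid-height, ȳ = 3.6 in.
All pieces are centred on the centroidal x-axis, so I = ΣĪ (holes subtracted) = 159.334 in⁴.
Repeating about the centroidal y-axis gives I_y = 237.846 in⁴.
Polar second moment: J = I_x + I_y = 397.18 in⁴.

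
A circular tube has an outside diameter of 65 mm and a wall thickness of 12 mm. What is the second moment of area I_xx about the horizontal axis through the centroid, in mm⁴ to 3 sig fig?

Split into non-overlapping primitives; take the origin at the lower-left of the bounding box.
Outer circle: ⌀65, A = 3318.3 mm², y = 32.5 mm, Ī = 876 241 mm⁴.
Bore (subtracted): ⌀41, A = 1320.3 mm², y = 32.5 mm, Ī = 138 709 mm⁴.
By symmetry the centroid is at mid-height, ȳ = 32.5 mm.
All pieces are centred on the horizontal axis through the centroid, so I = ΣĪ (holes subtracted) = 737 531 mm⁴.

I_xx ≈ 7.38 × 10⁵ mm⁴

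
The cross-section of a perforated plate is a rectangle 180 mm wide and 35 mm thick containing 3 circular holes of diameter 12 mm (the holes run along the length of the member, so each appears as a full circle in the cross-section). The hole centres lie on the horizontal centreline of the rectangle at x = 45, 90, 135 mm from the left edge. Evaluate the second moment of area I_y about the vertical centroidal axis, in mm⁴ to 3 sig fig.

I_y ≈ 1.65 × 10⁷ mm⁴

Split into non-overlapping primitives; take the origin at the lower-left of the bounding box.
Plate: 180 × 35, A = 6 300 mm², x = 90 mm, Ī = 17 010 000 mm⁴.
Hole 1 (subtracted): ⌀12, A = 113.1 mm², x = 45 mm, Ī = 1017.9 mm⁴.
Hole 2 (subtracted): ⌀12, A = 113.1 mm², x = 90 mm, Ī = 1017.9 mm⁴.
Hole 3 (subtracted): ⌀12, A = 113.1 mm², x = 135 mm, Ī = 1017.9 mm⁴.
By symmetry the centroid is at mid-width, x̄ = 90 mm.
Transfer each piece to the vertical centroidal axis using Ī + A·d² with d = x − 90:
  plate: d = 0 mm → contributes +17 010 000 mm⁴
  hole 1: d = -45 mm → contributes −230 040 mm⁴
  hole 2: d = 0 mm → contributes −1017.9 mm⁴
  hole 3: d = 45 mm → contributes −230 040 mm⁴
Total I = 16 548 902 mm⁴.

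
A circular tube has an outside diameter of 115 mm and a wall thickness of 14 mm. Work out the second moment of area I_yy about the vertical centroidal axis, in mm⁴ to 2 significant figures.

I_yy ≈ 5.8 × 10⁶ mm⁴

Treat the section as a set of non-overlapping primitives; coordinates are from the bounding-box lower-left.
Outer circle: ⌀115, A = 10 387 mm², x = 57.5 mm, Ī = 8 585 414 mm⁴.
Bore (subtracted): ⌀87, A = 5 945 mm², x = 57.5 mm, Ī = 2 812 205 mm⁴.
By symmetry the centroid is at mid-width, x̄ = 57.5 mm.
All pieces are centred on the vertical centroidal axis, so I = ΣĪ (holes subtracted) = 5 773 210 mm⁴.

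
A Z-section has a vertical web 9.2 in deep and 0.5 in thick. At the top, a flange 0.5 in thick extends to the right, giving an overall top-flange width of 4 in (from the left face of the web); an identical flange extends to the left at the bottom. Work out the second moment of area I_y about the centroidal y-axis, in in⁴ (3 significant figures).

Decompose the section into non-overlapping parts with the origin at the bottom-left of its bounding rectangle.
Web: 0.5 × 9.2, A = 4.6 in², x = 3.75 in, Ī = 0.095833 in⁴.
Top flange (beyond web): 3.5 × 0.5, A = 1.75 in², x = 5.75 in, Ī = 1.7865 in⁴.
Bottom flange (beyond web): 3.5 × 0.5, A = 1.75 in², x = 1.75 in, Ī = 1.7865 in⁴.
Centroid: x̄ = ΣA·x / ΣA = 3.75 in.
Transfer each piece to the centroidal y-axis using Ī + A·d² with d = x − 3.75:
  web: d = 0 in → contributes +0.095833 in⁴
  top flange (beyond web): d = 2 in → contributes +8.7865 in⁴
  bottom flange (beyond web): d = -2 in → contributes +8.7865 in⁴
Total I = 17.669 in⁴.

I_y ≈ 17.7 in⁴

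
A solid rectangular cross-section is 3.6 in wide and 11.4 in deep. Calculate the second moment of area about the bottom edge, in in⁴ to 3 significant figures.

The section: 3.6 × 11.4, A = 41.04 in², y = 5.7 in, Ī = 444.46 in⁴.
Transfer it to the base of the section using Ī + A·d² with d = y − 0:
  the section: d = 5.7 in → contributes +1777.9 in⁴
Total I = 1777.9 in⁴.

I_base ≈ 1780 in⁴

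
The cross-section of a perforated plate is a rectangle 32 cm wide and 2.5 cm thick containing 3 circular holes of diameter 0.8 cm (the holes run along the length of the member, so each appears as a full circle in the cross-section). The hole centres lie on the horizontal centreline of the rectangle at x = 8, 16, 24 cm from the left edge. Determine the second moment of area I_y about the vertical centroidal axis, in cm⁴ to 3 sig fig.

Treat the section as a set of non-overlapping primitives; coordinates are from the bounding-box lower-left.
Plate: 32 × 2.5, A = 80 cm², x = 16 cm, Ī = 6826.7 cm⁴.
Hole 1 (subtracted): ⌀0.8, A = 0.50265 cm², x = 8 cm, Ī = 0.020106 cm⁴.
Hole 2 (subtracted): ⌀0.8, A = 0.50265 cm², x = 16 cm, Ī = 0.020106 cm⁴.
Hole 3 (subtracted): ⌀0.8, A = 0.50265 cm², x = 24 cm, Ī = 0.020106 cm⁴.
By symmetry the centroid is at mid-width, x̄ = 16 cm.
Transfer each piece to the vertical centroidal axis using Ī + A·d² with d = x − 16:
  plate: d = 0 cm → contributes +6826.7 cm⁴
  hole 1: d = -8 cm → contributes −32.19 cm⁴
  hole 2: d = 0 cm → contributes −0.020106 cm⁴
  hole 3: d = 8 cm → contributes −32.19 cm⁴
Total I = 6762.3 cm⁴.

I_y ≈ 6760 cm⁴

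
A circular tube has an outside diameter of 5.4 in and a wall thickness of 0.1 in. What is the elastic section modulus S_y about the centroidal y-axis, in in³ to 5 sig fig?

S_y ≈ 2.1661 in³

Treat the section as a set of non-overlapping primitives; coordinates are from the bounding-box lower-left.
Outer circle: ⌀5.4, A = 22.90221 in², x = 2.7 in, Ī = 41.73928 in⁴.
Bore (subtracted): ⌀5.2, A = 21.23717 in², x = 2.7 in, Ī = 35.89081 in⁴.
By symmetry the centroid is at mid-width, x̄ = 2.7 in.
All pieces are centred on the centroidal y-axis, so I = ΣĪ (holes subtracted) = 5.848467 in⁴.
Extreme fibre distance c = 2.7 in; S = I/c = 2.166099 in³.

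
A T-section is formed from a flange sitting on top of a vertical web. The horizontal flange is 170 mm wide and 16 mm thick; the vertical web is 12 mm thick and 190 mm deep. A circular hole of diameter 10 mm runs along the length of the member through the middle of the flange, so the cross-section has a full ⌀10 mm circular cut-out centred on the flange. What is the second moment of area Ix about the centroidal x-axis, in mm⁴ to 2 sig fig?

Ix ≈ 2.0 × 10⁷ mm⁴

Treat the section as a set of non-overlapping primitives; coordinates are from the bounding-box lower-left.
Flange: 170 × 16, A = 2 720 mm², y = 198 mm, Ī = 58 027 mm⁴.
Web: 12 × 190, A = 2 280 mm², y = 95 mm, Ī = 6 859 000 mm⁴.
Hole (subtracted): ⌀10, A = 78.54 mm², y = 198 mm, Ī = 490.9 mm⁴.
Centroid: ȳ = ΣA·y / ΣA = 150.3 mm.
Transfer each piece to the centroidal x-axis using Ī + A·d² with d = y − 150.3:
  flange: d = 47.72 mm → contributes +6 251 369 mm⁴
  web: d = -55.28 mm → contributes +13 827 022 mm⁴
  hole: d = 47.72 mm → contributes −179 323 mm⁴
Total I = 19 899 067 mm⁴.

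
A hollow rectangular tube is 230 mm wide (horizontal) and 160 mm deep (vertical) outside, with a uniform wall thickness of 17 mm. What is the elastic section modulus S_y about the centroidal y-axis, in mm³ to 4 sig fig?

Split into non-overlapping primitives; take the origin at the lower-left of the bounding box.
Outer rectangle: 230 × 160, A = 36 800 mm², x = 115 mm, Ī = 162 226 667 mm⁴.
Inner void (subtracted): 196 × 126, A = 24 696 mm², x = 115 mm, Ī = 79 060 128 mm⁴.
By symmetry the centroid is at mid-width, x̄ = 115 mm.
All pieces are centred on the centroidal y-axis, so I = ΣĪ (holes subtracted) = 83 166 539 mm⁴.
Extreme fibre distance c = 115 mm; S = I/c = 723 187 mm³.

S_y ≈ 7.232 × 10⁵ mm³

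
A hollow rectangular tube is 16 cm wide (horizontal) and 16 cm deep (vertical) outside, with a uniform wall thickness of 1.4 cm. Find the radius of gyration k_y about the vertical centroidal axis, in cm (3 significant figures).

Split into non-overlapping primitives; take the origin at the lower-left of the bounding box.
Outer rectangle: 16 × 16, A = 256 cm², x = 8 cm, Ī = 5461.3 cm⁴.
Inner void (subtracted): 13.2 × 13.2, A = 174.24 cm², x = 8 cm, Ī = 2 530 cm⁴.
By symmetry the centroid is at mid-width, x̄ = 8 cm.
All pieces are centred on the vertical centroidal axis, so I = ΣĪ (holes subtracted) = 2931.4 cm⁴.
Radius of gyration: k = √(I/A) = √(2931.4 / 81.76) = 5.9878 cm.

k_y ≈ 5.99 cm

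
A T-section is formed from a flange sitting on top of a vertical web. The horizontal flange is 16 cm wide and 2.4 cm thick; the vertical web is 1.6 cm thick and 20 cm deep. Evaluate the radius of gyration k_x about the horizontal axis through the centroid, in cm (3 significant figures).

Decompose the section into non-overlapping parts with the origin at the bottom-left of its bounding rectangle.
Flange: 16 × 2.4, A = 38.4 cm², y = 21.2 cm, Ī = 18.432 cm⁴.
Web: 1.6 × 20, A = 32 cm², y = 10 cm, Ī = 1066.7 cm⁴.
Centroid: ȳ = ΣA·y / ΣA = 16.109 cm.
Transfer each piece to the horizontal axis through the centroid using Ī + A·d² with d = y − 16.109:
  flange: d = 5.0909 cm → contributes +1013.7 cm⁴
  web: d = -6.1091 cm → contributes +2260.9 cm⁴
Total I = 3274.6 cm⁴.
Radius of gyration: k = √(I/A) = √(3274.6 / 70.4) = 6.8201 cm.

k_x ≈ 6.82 cm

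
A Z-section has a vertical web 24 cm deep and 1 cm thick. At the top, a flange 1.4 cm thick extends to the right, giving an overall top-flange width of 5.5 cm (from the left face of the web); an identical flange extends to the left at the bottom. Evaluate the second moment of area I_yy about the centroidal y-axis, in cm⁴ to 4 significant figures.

I_yy ≈ 118.6 cm⁴

Treat the section as a set of non-overlapping primitives; coordinates are from the bounding-box lower-left.
Web: 1 × 24, A = 24 cm², x = 5 cm, Ī = 2 cm⁴.
Top flange (beyond web): 4.5 × 1.4, A = 6.3 cm², x = 7.75 cm, Ī = 10.6313 cm⁴.
Bottom flange (beyond web): 4.5 × 1.4, A = 6.3 cm², x = 2.25 cm, Ī = 10.6313 cm⁴.
Centroid: x̄ = ΣA·x / ΣA = 5 cm.
Transfer each piece to the centroidal y-axis using Ī + A·d² with d = x − 5:
  web: d = 0 cm → contributes +2 cm⁴
  top flange (beyond web): d = 2.75 cm → contributes +58.275 cm⁴
  bottom flange (beyond web): d = -2.75 cm → contributes +58.275 cm⁴
Total I = 118.55 cm⁴.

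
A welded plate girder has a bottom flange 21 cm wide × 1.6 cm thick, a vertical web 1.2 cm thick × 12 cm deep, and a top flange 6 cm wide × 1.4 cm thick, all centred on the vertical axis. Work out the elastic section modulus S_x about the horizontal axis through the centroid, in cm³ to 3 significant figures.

S_x ≈ 152 cm³

Split into non-overlapping primitives; take the origin at the lower-left of the bounding box.
Bottom plate: 21 × 1.6, A = 33.6 cm², y = 0.8 cm, Ī = 7.168 cm⁴.
Web plate: 1.2 × 12, A = 14.4 cm², y = 7.6 cm, Ī = 172.8 cm⁴.
Top plate: 6 × 1.4, A = 8.4 cm², y = 14.3 cm, Ī = 1.372 cm⁴.
Centroid: ȳ = ΣA·y / ΣA = 4.5468 cm.
Transfer each piece to the horizontal axis through the centroid using Ī + A·d² with d = y − 4.5468:
  bottom plate: d = -3.7468 cm → contributes +478.86 cm⁴
  web plate: d = 3.0532 cm → contributes +307.04 cm⁴
  top plate: d = 9.7532 cm → contributes +800.42 cm⁴
Total I = 1586.3 cm⁴.
Extreme fibre distance c = 10.453 cm; S = I/c = 151.75 cm³.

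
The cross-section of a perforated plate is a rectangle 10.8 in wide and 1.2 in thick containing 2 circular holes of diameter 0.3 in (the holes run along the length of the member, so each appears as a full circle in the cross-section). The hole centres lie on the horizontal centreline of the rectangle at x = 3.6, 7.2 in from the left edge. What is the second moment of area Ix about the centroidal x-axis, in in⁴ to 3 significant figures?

Ix ≈ 1.55 in⁴

Split into non-overlapping primitives; take the origin at the lower-left of the bounding box.
Plate: 10.8 × 1.2, A = 12.96 in², y = 0.6 in, Ī = 1.5552 in⁴.
Hole 1 (subtracted): ⌀0.3, A = 0.070686 in², y = 0.6 in, Ī = 0.00039761 in⁴.
Hole 2 (subtracted): ⌀0.3, A = 0.070686 in², y = 0.6 in, Ī = 0.00039761 in⁴.
By symmetry the centroid is at mid-height, ȳ = 0.6 in.
All pieces are centred on the centroidal x-axis, so I = ΣĪ (holes subtracted) = 1.5544 in⁴.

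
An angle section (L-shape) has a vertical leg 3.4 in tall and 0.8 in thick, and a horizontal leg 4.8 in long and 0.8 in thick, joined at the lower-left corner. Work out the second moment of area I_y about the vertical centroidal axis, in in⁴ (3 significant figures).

I_y ≈ 12.9 in⁴

Break the section into simple shapes (no overlaps), measuring from the bottom-left corner of the bounding box.
Vertical leg: 0.8 × 3.4, A = 2.72 in², x = 0.4 in, Ī = 0.14507 in⁴.
Horizontal leg (remainder): 4 × 0.8, A = 3.2 in², x = 2.8 in, Ī = 4.2667 in⁴.
Centroid: x̄ = ΣA·x / ΣA = 1.6973 in.
Transfer each piece to the vertical centroidal axis using Ī + A·d² with d = x − 1.6973:
  vertical leg: d = -1.2973 in → contributes +4.7228 in⁴
  horizontal leg (remainder): d = 1.1027 in → contributes +8.1577 in⁴
Total I = 12.88 in⁴.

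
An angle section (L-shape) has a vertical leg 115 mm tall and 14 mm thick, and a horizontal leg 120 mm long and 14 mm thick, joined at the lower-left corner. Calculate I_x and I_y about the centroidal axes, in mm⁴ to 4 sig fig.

I_x ≈ 3.768 × 10⁶ mm⁴, I_y ≈ 4.196 × 10⁶ mm⁴

Treat the section as a set of non-overlapping primitives; coordinates are from the bounding-box lower-left.
Vertical leg: 14 × 115, A = 1 610 mm², y = 57.5 mm, Ī = 1 774 354 mm⁴.
Horizontal leg (remainder): 106 × 14, A = 1 484 mm², y = 7 mm, Ī = 24238.7 mm⁴.
Centroid: ȳ = ΣA·y / ΣA = 33.2783 mm.
Transfer each piece to the centroidal x-axis using Ī + A·d² with d = y − 33.2783:
  vertical leg: d = 24.2217 mm → contributes +2 718 928 mm⁴
  horizontal leg (remainder): d = -26.2783 mm → contributes +1 049 012 mm⁴
Total I = 3 767 940 mm⁴.
For the y-axis: x̄ = 35.7783 mm.
Repeating about the centroidal y-axis gives I_y = 4 195 797 mm⁴.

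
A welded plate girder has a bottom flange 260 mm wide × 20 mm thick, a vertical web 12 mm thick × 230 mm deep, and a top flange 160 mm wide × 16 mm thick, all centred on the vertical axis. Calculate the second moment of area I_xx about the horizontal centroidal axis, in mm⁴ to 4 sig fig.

Treat the section as a set of non-overlapping primitives; coordinates are from the bounding-box lower-left.
Bottom plate: 260 × 20, A = 5 200 mm², y = 10 mm, Ī = 173 333 mm⁴.
Web plate: 12 × 230, A = 2 760 mm², y = 135 mm, Ī = 12 167 000 mm⁴.
Top plate: 160 × 16, A = 2 560 mm², y = 258 mm, Ī = 54613.3 mm⁴.
Centroid: ȳ = ΣA·y / ΣA = 103.144 mm.
Transfer each piece to the horizontal centroidal axis using Ī + A·d² with d = y − 103.144:
  bottom plate: d = -93.1445 mm → contributes +45 287 989 mm⁴
  web plate: d = 31.8555 mm → contributes +14 967 775 mm⁴
  top plate: d = 154.856 mm → contributes +61 444 002 mm⁴
Total I = 121 699 767 mm⁴.

I_xx ≈ 1.217 × 10⁸ mm⁴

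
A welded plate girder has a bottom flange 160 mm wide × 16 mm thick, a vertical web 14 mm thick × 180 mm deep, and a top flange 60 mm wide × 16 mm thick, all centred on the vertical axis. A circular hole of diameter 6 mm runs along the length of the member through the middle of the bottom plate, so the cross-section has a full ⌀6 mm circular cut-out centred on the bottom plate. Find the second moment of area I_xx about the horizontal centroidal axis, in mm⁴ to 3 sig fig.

I_xx ≈ 3.65 × 10⁷ mm⁴

Break the section into simple shapes (no overlaps), measuring from the bottom-left corner of the bounding box.
Bottom plate: 160 × 16, A = 2 560 mm², y = 8 mm, Ī = 54 613 mm⁴.
Web plate: 14 × 180, A = 2 520 mm², y = 106 mm, Ī = 6 804 000 mm⁴.
Top plate: 60 × 16, A = 960 mm², y = 204 mm, Ī = 20 480 mm⁴.
Hole (subtracted): ⌀6, A = 28.274 mm², y = 8 mm, Ī = 63.617 mm⁴.
Centroid: ȳ = ΣA·y / ΣA = 80.379 mm.
Transfer each piece to the horizontal centroidal axis using Ī + A·d² with d = y − 80.379:
  bottom plate: d = -72.379 mm → contributes +13 465 570 mm⁴
  web plate: d = 25.621 mm → contributes +8 458 276 mm⁴
  top plate: d = 123.62 mm → contributes +14 691 452 mm⁴
  hole: d = -72.379 mm → contributes −148 183 mm⁴
Total I = 36 467 114 mm⁴.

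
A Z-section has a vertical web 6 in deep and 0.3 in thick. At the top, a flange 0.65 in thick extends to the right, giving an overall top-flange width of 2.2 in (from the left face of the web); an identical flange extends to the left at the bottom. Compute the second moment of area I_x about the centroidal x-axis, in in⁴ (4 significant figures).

I_x ≈ 23.16 in⁴

Break the section into simple shapes (no overlaps), measuring from the bottom-left corner of the bounding box.
Web: 0.3 × 6, A = 1.8 in², y = 3 in, Ī = 5.4 in⁴.
Top flange (beyond web): 1.9 × 0.65, A = 1.235 in², y = 5.675 in, Ī = 0.0434823 in⁴.
Bottom flange (beyond web): 1.9 × 0.65, A = 1.235 in², y = 0.325 in, Ī = 0.0434823 in⁴.
Centroid: ȳ = ΣA·y / ΣA = 3 in.
Transfer each piece to the centroidal x-axis using Ī + A·d² with d = y − 3:
  web: d = 0 in → contributes +5.4 in⁴
  top flange (beyond web): d = 2.675 in → contributes +8.88068 in⁴
  bottom flange (beyond web): d = -2.675 in → contributes +8.88068 in⁴
Total I = 23.1614 in⁴.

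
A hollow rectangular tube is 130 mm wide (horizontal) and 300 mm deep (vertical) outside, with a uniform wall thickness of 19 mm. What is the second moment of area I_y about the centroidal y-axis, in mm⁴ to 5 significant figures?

Treat the section as a set of non-overlapping primitives; coordinates are from the bounding-box lower-left.
Outer rectangle: 130 × 300, A = 39 000 mm², x = 65 mm, Ī = 54 925 000 mm⁴.
Inner void (subtracted): 92 × 262, A = 24 104 mm², x = 65 mm, Ī = 17 001 355 mm⁴.
By symmetry the centroid is at mid-width, x̄ = 65 mm.
All pieces are centred on the centroidal y-axis, so I = ΣĪ (holes subtracted) = 37 923 645 mm⁴.

I_y ≈ 3.7924 × 10⁷ mm⁴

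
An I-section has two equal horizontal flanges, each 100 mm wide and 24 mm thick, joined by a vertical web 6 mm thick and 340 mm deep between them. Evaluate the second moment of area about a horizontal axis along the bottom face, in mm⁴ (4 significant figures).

I_base ≈ 4.363 × 10⁸ mm⁴

Treat the section as a set of non-overlapping primitives; coordinates are from the bounding-box lower-left.
Bottom flange: 100 × 24, A = 2 400 mm², y = 12 mm, Ī = 115 200 mm⁴.
Web: 6 × 340, A = 2 040 mm², y = 194 mm, Ī = 19 652 000 mm⁴.
Top flange: 100 × 24, A = 2 400 mm², y = 376 mm, Ī = 115 200 mm⁴.
Transfer each piece to the bottom edge using Ī + A·d² with d = y − 0:
  bottom flange: d = 12 mm → contributes +460 800 mm⁴
  web: d = 194 mm → contributes +96 429 440 mm⁴
  top flange: d = 376 mm → contributes +339 417 600 mm⁴
Total I = 436 307 840 mm⁴.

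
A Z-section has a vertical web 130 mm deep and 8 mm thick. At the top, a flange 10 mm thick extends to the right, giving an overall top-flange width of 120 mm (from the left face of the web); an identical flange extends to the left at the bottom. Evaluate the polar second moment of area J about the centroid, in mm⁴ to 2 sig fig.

Break the section into simple shapes (no overlaps), measuring from the bottom-left corner of the bounding box.
Web: 8 × 130, A = 1 040 mm², y = 65 mm, Ī = 1 464 667 mm⁴.
Top flange (beyond web): 112 × 10, A = 1 120 mm², y = 125 mm, Ī = 9 333 mm⁴.
Bottom flange (beyond web): 112 × 10, A = 1 120 mm², y = 5 mm, Ī = 9 333 mm⁴.
Centroid: ȳ = ΣA·y / ΣA = 65 mm.
Transfer each piece to the centroidal x-axis using Ī + A·d² with d = y − 65:
  web: d = 0 mm → contributes +1 464 667 mm⁴
  top flange (beyond web): d = 60 mm → contributes +4 041 333 mm⁴
  bottom flange (beyond web): d = -60 mm → contributes +4 041 333 mm⁴
Total I = 9 547 333 mm⁴.
For the y-axis: x̄ = 116 mm.
Repeating about the centroidal y-axis gives I_y = 10 411 093 mm⁴.
Polar second moment: J = I_x + I_y = 19 958 427 mm⁴.

J ≈ 2.0 × 10⁷ mm⁴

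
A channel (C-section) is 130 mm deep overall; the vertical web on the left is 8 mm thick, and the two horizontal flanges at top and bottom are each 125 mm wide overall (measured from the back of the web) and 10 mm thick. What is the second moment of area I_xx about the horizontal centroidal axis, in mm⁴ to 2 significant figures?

Split into non-overlapping primitives; take the origin at the lower-left of the bounding box.
Web: 8 × 130, A = 1 040 mm², y = 65 mm, Ī = 1 464 667 mm⁴.
Top flange (beyond web): 117 × 10, A = 1 170 mm², y = 125 mm, Ī = 9 750 mm⁴.
Bottom flange (beyond web): 117 × 10, A = 1 170 mm², y = 5 mm, Ī = 9 750 mm⁴.
By symmetry the centroid is at mid-height, ȳ = 65 mm.
Transfer each piece to the horizontal centroidal axis using Ī + A·d² with d = y − 65:
  web: d = 0 mm → contributes +1 464 667 mm⁴
  top flange (beyond web): d = 60 mm → contributes +4 221 750 mm⁴
  bottom flange (beyond web): d = -60 mm → contributes +4 221 750 mm⁴
Total I = 9 908 167 mm⁴.

I_xx ≈ 9.9 × 10⁶ mm⁴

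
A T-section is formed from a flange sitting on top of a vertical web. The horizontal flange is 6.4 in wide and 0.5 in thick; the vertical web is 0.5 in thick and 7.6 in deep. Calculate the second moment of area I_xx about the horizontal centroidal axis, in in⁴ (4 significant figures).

Break the section into simple shapes (no overlaps), measuring from the bottom-left corner of the bounding box.
Flange: 6.4 × 0.5, A = 3.2 in², y = 7.85 in, Ī = 0.0666667 in⁴.
Web: 0.5 × 7.6, A = 3.8 in², y = 3.8 in, Ī = 18.2907 in⁴.
Centroid: ȳ = ΣA·y / ΣA = 5.65143 in.
Transfer each piece to the horizontal centroidal axis using Ī + A·d² with d = y − 5.65143:
  flange: d = 2.19857 in → contributes +15.5346 in⁴
  web: d = -1.85143 in → contributes +31.3163 in⁴
Total I = 46.8508 in⁴.

I_xx ≈ 46.85 in⁴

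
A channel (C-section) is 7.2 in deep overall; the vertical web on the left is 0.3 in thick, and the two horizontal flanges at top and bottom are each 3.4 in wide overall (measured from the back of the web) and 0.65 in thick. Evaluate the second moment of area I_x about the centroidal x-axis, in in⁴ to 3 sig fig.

I_x ≈ 52.7 in⁴

Break the section into simple shapes (no overlaps), measuring from the bottom-left corner of the bounding box.
Web: 0.3 × 7.2, A = 2.16 in², y = 3.6 in, Ī = 9.3312 in⁴.
Top flange (beyond web): 3.1 × 0.65, A = 2.015 in², y = 6.875 in, Ī = 0.070945 in⁴.
Bottom flange (beyond web): 3.1 × 0.65, A = 2.015 in², y = 0.325 in, Ī = 0.070945 in⁴.
By symmetry the centroid is at mid-height, ȳ = 3.6 in.
Transfer each piece to the centroidal x-axis using Ī + A·d² with d = y − 3.6:
  web: d = 0 in → contributes +9.3312 in⁴
  top flange (beyond web): d = 3.275 in → contributes +21.683 in⁴
  bottom flange (beyond web): d = -3.275 in → contributes +21.683 in⁴
Total I = 52.697 in⁴.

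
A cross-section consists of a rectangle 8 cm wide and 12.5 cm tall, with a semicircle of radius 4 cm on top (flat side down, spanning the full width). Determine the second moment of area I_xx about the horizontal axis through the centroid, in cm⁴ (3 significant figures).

Break the section into simple shapes (no overlaps), measuring from the bottom-left corner of the bounding box.
Rectangular body: 8 × 12.5, A = 100 cm², y = 6.25 cm, Ī = 1302.1 cm⁴.
Semicircular cap: semicircle r = 4, A = 25.133 cm², y = 14.198 cm, Ī = 28.098 cm⁴.
Centroid: ȳ = ΣA·y / ΣA = 7.8463 cm.
Transfer each piece to the horizontal axis through the centroid using Ī + A·d² with d = y − 7.8463:
  rectangular body: d = -1.5963 cm → contributes +1556.9 cm⁴
  semicircular cap: d = 6.3514 cm → contributes +1 042 cm⁴
Total I = 2598.8 cm⁴.

I_xx ≈ 2600 cm⁴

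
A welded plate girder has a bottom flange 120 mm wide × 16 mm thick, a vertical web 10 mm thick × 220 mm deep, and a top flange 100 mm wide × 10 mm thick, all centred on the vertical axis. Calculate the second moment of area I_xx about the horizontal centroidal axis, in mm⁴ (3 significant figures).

Split into non-overlapping primitives; take the origin at the lower-left of the bounding box.
Bottom plate: 120 × 16, A = 1 920 mm², y = 8 mm, Ī = 40 960 mm⁴.
Web plate: 10 × 220, A = 2 200 mm², y = 126 mm, Ī = 8 873 333 mm⁴.
Top plate: 100 × 10, A = 1 000 mm², y = 241 mm, Ī = 8333.3 mm⁴.
Centroid: ȳ = ΣA·y / ΣA = 104.21 mm.
Transfer each piece to the horizontal centroidal axis using Ī + A·d² with d = y − 104.21:
  bottom plate: d = -96.211 mm → contributes +17 813 525 mm⁴
  web plate: d = 21.789 mm → contributes +9 917 812 mm⁴
  top plate: d = 136.79 mm → contributes +18 719 581 mm⁴
Total I = 46 450 919 mm⁴.

I_xx ≈ 4.65 × 10⁷ mm⁴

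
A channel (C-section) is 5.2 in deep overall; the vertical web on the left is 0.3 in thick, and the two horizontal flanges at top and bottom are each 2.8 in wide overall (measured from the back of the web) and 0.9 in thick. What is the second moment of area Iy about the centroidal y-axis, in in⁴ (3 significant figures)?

Iy ≈ 4.63 in⁴

Break the section into simple shapes (no overlaps), measuring from the bottom-left corner of the bounding box.
Web: 0.3 × 5.2, A = 1.56 in², x = 0.15 in, Ī = 0.0117 in⁴.
Top flange (beyond web): 2.5 × 0.9, A = 2.25 in², x = 1.55 in, Ī = 1.1719 in⁴.
Bottom flange (beyond web): 2.5 × 0.9, A = 2.25 in², x = 1.55 in, Ī = 1.1719 in⁴.
Centroid: x̄ = ΣA·x / ΣA = 1.1896 in.
Transfer each piece to the centroidal y-axis using Ī + A·d² with d = x − 1.1896:
  web: d = -1.0396 in → contributes +1.6977 in⁴
  top flange (beyond web): d = 0.3604 in → contributes +1.4641 in⁴
  bottom flange (beyond web): d = 0.3604 in → contributes +1.4641 in⁴
Total I = 4.6259 in⁴.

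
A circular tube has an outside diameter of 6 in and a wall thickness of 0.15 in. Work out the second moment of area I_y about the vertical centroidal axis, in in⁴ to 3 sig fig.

I_y ≈ 11.8 in⁴

Break the section into simple shapes (no overlaps), measuring from the bottom-left corner of the bounding box.
Outer circle: ⌀6, A = 28.274 in², x = 3 in, Ī = 63.617 in⁴.
Bore (subtracted): ⌀5.7, A = 25.518 in², x = 3 in, Ī = 51.817 in⁴.
By symmetry the centroid is at mid-width, x̄ = 3 in.
All pieces are centred on the vertical centroidal axis, so I = ΣĪ (holes subtracted) = 11.801 in⁴.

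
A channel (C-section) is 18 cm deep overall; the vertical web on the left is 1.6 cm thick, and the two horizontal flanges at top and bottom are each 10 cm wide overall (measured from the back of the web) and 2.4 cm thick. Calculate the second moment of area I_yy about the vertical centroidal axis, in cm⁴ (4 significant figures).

I_yy ≈ 663.2 cm⁴

Split into non-overlapping primitives; take the origin at the lower-left of the bounding box.
Web: 1.6 × 18, A = 28.8 cm², x = 0.8 cm, Ī = 6.144 cm⁴.
Top flange (beyond web): 8.4 × 2.4, A = 20.16 cm², x = 5.8 cm, Ī = 118.541 cm⁴.
Bottom flange (beyond web): 8.4 × 2.4, A = 20.16 cm², x = 5.8 cm, Ī = 118.541 cm⁴.
Centroid: x̄ = ΣA·x / ΣA = 3.71667 cm.
Transfer each piece to the vertical centroidal axis using Ī + A·d² with d = x − 3.71667:
  web: d = -2.91667 cm → contributes +251.144 cm⁴
  top flange (beyond web): d = 2.08333 cm → contributes +206.041 cm⁴
  bottom flange (beyond web): d = 2.08333 cm → contributes +206.041 cm⁴
Total I = 663.226 cm⁴.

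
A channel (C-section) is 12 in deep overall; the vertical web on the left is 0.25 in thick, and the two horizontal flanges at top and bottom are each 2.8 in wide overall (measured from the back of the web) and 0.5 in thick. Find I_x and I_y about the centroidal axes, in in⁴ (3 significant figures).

Treat the section as a set of non-overlapping primitives; coordinates are from the bounding-box lower-left.
Web: 0.25 × 12, A = 3 in², y = 6 in, Ī = 36 in⁴.
Top flange (beyond web): 2.55 × 0.5, A = 1.275 in², y = 11.75 in, Ī = 0.026563 in⁴.
Bottom flange (beyond web): 2.55 × 0.5, A = 1.275 in², y = 0.25 in, Ī = 0.026563 in⁴.
By symmetry the centroid is at mid-height, ȳ = 6 in.
Transfer each piece to the centroidal x-axis using Ī + A·d² with d = y − 6:
  web: d = 0 in → contributes +36 in⁴
  top flange (beyond web): d = 5.75 in → contributes +42.181 in⁴
  bottom flange (beyond web): d = -5.75 in → contributes +42.181 in⁴
Total I = 120.36 in⁴.
For the y-axis: x̄ = 0.76824 in.
Repeating about the centroidal y-axis gives I_y = 4.099 in⁴.

I_x ≈ 120 in⁴, I_y ≈ 4.10 in⁴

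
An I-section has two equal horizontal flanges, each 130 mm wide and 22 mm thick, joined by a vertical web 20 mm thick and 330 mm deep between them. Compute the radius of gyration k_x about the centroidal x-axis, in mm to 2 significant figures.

k_x ≈ 140 mm

Decompose the section into non-overlapping parts with the origin at the bottom-left of its bounding rectangle.
Bottom flange: 130 × 22, A = 2 860 mm², y = 11 mm, Ī = 115 353 mm⁴.
Web: 20 × 330, A = 6 600 mm², y = 187 mm, Ī = 59 895 000 mm⁴.
Top flange: 130 × 22, A = 2 860 mm², y = 363 mm, Ī = 115 353 mm⁴.
By symmetry the centroid is at mid-height, ȳ = 187 mm.
Transfer each piece to the centroidal x-axis using Ī + A·d² with d = y − 187:
  bottom flange: d = -176 mm → contributes +88 706 713 mm⁴
  web: d = 0 mm → contributes +59 895 000 mm⁴
  top flange: d = 176 mm → contributes +88 706 713 mm⁴
Total I = 237 308 427 mm⁴.
Radius of gyration: k = √(I/A) = √(237 308 427 / 12 320) = 138.8 mm.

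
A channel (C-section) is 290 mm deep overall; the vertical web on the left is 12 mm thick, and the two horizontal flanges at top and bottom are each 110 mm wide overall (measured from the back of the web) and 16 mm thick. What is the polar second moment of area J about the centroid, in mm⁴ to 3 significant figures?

J ≈ 9.09 × 10⁷ mm⁴

Split into non-overlapping primitives; take the origin at the lower-left of the bounding box.
Web: 12 × 290, A = 3 480 mm², y = 145 mm, Ī = 24 389 000 mm⁴.
Top flange (beyond web): 98 × 16, A = 1 568 mm², y = 282 mm, Ī = 33 451 mm⁴.
Bottom flange (beyond web): 98 × 16, A = 1 568 mm², y = 8 mm, Ī = 33 451 mm⁴.
By symmetry the centroid is at mid-height, ȳ = 145 mm.
Transfer each piece to the centroidal x-axis using Ī + A·d² with d = y − 145:
  web: d = 0 mm → contributes +24 389 000 mm⁴
  top flange (beyond web): d = 137 mm → contributes +29 463 243 mm⁴
  bottom flange (beyond web): d = -137 mm → contributes +29 463 243 mm⁴
Total I = 83 315 485 mm⁴.
For the y-axis: x̄ = 32.07 mm.
Repeating about the centroidal y-axis gives I_y = 7 541 429 mm⁴.
Polar second moment: J = I_x + I_y = 90 856 914 mm⁴.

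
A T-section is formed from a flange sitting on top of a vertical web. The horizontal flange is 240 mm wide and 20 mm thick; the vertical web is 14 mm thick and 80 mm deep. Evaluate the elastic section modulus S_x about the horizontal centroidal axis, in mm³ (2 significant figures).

Decompose the section into non-overlapping parts with the origin at the bottom-left of its bounding rectangle.
Flange: 240 × 20, A = 4 800 mm², y = 90 mm, Ī = 160 000 mm⁴.
Web: 14 × 80, A = 1 120 mm², y = 40 mm, Ī = 597 333 mm⁴.
Centroid: ȳ = ΣA·y / ΣA = 80.54 mm.
Transfer each piece to the horizontal centroidal axis using Ī + A·d² with d = y − 80.54:
  flange: d = 9.459 mm → contributes +589 511 mm⁴
  web: d = -40.54 mm → contributes +2 438 093 mm⁴
Total I = 3 027 604 mm⁴.
Extreme fibre distance c = 80.54 mm; S = I/c = 37 591 mm³.

S_x ≈ 3.8 × 10⁴ mm³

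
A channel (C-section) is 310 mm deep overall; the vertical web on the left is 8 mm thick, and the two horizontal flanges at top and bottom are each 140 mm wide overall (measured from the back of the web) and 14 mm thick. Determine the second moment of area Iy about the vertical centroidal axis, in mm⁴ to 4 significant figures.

Decompose the section into non-overlapping parts with the origin at the bottom-left of its bounding rectangle.
Web: 8 × 310, A = 2 480 mm², x = 4 mm, Ī = 13226.7 mm⁴.
Top flange (beyond web): 132 × 14, A = 1 848 mm², x = 74 mm, Ī = 2 683 296 mm⁴.
Bottom flange (beyond web): 132 × 14, A = 1 848 mm², x = 74 mm, Ī = 2 683 296 mm⁴.
Centroid: x̄ = ΣA·x / ΣA = 45.8912 mm.
Transfer each piece to the vertical centroidal axis using Ī + A·d² with d = x − 45.8912:
  web: d = -41.8912 mm → contributes +4 365 309 mm⁴
  top flange (beyond web): d = 28.1088 mm → contributes +4 143 410 mm⁴
  bottom flange (beyond web): d = 28.1088 mm → contributes +4 143 410 mm⁴
Total I = 12 652 130 mm⁴.

Iy ≈ 1.265 × 10⁷ mm⁴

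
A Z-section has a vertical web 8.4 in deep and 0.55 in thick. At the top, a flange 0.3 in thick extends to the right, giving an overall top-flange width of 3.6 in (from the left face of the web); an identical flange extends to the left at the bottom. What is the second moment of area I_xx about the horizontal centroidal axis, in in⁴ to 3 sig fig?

Break the section into simple shapes (no overlaps), measuring from the bottom-left corner of the bounding box.
Web: 0.55 × 8.4, A = 4.62 in², y = 4.2 in, Ī = 27.166 in⁴.
Top flange (beyond web): 3.05 × 0.3, A = 0.915 in², y = 8.25 in, Ī = 0.0068625 in⁴.
Bottom flange (beyond web): 3.05 × 0.3, A = 0.915 in², y = 0.15 in, Ī = 0.0068625 in⁴.
Centroid: ȳ = ΣA·y / ΣA = 4.2 in.
Transfer each piece to the horizontal centroidal axis using Ī + A·d² with d = y − 4.2:
  web: d = 0 in → contributes +27.166 in⁴
  top flange (beyond web): d = 4.05 in → contributes +15.015 in⁴
  bottom flange (beyond web): d = -4.05 in → contributes +15.015 in⁴
Total I = 57.196 in⁴.

I_xx ≈ 57.2 in⁴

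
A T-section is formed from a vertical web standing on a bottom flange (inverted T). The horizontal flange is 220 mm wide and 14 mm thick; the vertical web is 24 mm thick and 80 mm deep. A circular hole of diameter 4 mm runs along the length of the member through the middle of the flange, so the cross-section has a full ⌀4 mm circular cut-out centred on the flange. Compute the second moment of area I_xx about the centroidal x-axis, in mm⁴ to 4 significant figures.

I_xx ≈ 3.683 × 10⁶ mm⁴

Break the section into simple shapes (no overlaps), measuring from the bottom-left corner of the bounding box.
Flange: 220 × 14, A = 3 080 mm², y = 7 mm, Ī = 50306.7 mm⁴.
Web: 24 × 80, A = 1 920 mm², y = 54 mm, Ī = 1 024 000 mm⁴.
Hole (subtracted): ⌀4, A = 12.5664 mm², y = 7 mm, Ī = 12.5664 mm⁴.
Centroid: ȳ = ΣA·y / ΣA = 25.0935 mm.
Transfer each piece to the centroidal x-axis using Ī + A·d² with d = y − 25.0935:
  flange: d = -18.0935 mm → contributes +1 058 618 mm⁴
  web: d = 28.9065 mm → contributes +2 628 328 mm⁴
  hole: d = -18.0935 mm → contributes −4126.47 mm⁴
Total I = 3 682 819 mm⁴.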